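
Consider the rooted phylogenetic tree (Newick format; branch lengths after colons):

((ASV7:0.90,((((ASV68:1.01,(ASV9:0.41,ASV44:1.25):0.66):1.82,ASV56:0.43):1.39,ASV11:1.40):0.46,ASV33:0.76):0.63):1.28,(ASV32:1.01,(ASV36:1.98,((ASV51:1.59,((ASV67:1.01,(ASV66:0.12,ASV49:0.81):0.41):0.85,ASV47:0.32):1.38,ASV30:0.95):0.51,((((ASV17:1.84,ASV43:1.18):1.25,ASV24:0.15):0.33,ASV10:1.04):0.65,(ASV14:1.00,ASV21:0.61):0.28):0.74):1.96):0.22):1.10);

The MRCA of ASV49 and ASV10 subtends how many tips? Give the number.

The MRCA of ASV49 and ASV10 is the node subtending ((ASV51,((ASV67,(ASV66,ASV49)),ASV47),ASV30),((((ASV17,ASV43),ASV24),ASV10),(ASV14,ASV21))).
That clade contains 12 terminal taxa: ASV10, ASV14, ASV17, ASV21, ASV24, ASV30, ASV43, ASV47, ASV49, ASV51, ASV66, ASV67.

12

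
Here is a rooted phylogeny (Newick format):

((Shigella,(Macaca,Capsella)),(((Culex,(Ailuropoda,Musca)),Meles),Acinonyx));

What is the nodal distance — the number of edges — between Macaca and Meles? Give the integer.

6

The MRCA of Macaca and Meles is the root of the tree.
From Macaca up to that node: 3 branches. From Meles up to the same node: 3 branches. Total: 3 + 3 = 6.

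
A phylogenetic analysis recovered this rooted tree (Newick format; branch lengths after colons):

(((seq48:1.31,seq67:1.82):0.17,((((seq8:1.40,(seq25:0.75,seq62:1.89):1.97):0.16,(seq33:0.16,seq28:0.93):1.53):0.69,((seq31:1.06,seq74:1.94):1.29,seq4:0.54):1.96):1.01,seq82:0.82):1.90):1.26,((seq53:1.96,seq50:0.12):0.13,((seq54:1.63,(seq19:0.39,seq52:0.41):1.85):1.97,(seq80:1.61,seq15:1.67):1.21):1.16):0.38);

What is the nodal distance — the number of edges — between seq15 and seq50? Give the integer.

5

The MRCA of seq15 and seq50 is the node subtending ((seq53,seq50),((seq54,(seq19,seq52)),(seq80,seq15))).
From seq15 up to that node: 3 branches. From seq50 up to the same node: 2 branches. Total: 3 + 2 = 5.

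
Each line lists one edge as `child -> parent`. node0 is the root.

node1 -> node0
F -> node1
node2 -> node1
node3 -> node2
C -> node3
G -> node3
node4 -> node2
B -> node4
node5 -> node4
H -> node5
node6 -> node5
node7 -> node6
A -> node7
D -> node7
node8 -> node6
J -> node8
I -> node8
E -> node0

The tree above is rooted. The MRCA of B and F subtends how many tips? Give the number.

The MRCA of B and F is the node subtending (F,((C,G),(B,(H,((A,D),(J,I)))))).
That clade contains 9 terminal taxa: A, B, C, D, F, G, H, I, J.

9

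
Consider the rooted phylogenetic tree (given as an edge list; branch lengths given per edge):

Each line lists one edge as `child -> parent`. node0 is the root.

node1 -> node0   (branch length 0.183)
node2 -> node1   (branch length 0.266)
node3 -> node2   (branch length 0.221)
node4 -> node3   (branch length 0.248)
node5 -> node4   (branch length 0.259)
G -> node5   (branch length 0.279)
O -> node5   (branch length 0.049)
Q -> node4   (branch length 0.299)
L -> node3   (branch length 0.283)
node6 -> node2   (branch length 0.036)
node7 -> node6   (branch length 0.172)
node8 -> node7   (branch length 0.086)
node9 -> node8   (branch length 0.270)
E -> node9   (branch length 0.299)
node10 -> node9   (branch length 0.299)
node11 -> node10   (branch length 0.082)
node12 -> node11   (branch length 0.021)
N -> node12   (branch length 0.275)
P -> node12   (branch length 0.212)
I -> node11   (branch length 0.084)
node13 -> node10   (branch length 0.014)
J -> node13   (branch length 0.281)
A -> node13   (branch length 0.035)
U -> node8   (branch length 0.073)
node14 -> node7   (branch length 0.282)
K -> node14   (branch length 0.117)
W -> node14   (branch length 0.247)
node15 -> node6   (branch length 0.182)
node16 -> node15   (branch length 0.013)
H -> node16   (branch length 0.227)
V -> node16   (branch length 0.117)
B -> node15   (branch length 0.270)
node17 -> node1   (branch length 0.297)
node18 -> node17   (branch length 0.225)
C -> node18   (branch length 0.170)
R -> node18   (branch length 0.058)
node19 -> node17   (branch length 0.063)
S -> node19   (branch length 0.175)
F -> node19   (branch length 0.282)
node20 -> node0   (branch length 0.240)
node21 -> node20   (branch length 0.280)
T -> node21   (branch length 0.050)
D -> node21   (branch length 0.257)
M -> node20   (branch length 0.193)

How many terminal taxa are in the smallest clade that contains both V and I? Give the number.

12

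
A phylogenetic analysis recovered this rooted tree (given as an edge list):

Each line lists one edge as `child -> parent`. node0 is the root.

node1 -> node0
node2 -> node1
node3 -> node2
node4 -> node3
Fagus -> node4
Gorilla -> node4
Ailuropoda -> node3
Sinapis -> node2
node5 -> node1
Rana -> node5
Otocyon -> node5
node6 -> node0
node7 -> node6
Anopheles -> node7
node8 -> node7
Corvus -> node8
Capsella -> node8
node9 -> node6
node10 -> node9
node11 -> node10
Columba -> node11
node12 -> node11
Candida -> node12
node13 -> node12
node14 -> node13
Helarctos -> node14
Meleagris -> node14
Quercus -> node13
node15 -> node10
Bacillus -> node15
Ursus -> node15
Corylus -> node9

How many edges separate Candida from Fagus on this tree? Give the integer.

11

The MRCA of Candida and Fagus is the root of the tree.
From Candida up to that node: 6 branches. From Fagus up to the same node: 5 branches. Total: 6 + 5 = 11.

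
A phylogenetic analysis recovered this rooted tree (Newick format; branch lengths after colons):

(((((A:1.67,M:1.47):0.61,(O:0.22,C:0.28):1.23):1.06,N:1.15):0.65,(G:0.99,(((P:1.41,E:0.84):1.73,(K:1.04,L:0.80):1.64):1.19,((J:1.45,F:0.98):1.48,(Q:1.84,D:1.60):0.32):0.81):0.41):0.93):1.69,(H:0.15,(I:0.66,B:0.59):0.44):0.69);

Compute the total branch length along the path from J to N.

The path runs J → … → MRCA → … → N; the MRCA is the node subtending ((((A,M),(O,C)),N),(G,(((P,E),(K,L)),((J,F),(Q,D))))).
Branch lengths along that path: 1.45 + 1.48 + 0.81 + 0.41 + 0.93 + 0.65 + 1.15 = 6.88.

6.88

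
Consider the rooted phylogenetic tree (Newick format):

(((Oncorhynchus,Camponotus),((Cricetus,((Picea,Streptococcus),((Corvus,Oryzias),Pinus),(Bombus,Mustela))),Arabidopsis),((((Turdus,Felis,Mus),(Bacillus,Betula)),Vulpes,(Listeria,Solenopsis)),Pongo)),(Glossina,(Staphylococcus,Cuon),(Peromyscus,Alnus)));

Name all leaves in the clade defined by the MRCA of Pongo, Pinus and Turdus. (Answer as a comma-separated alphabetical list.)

Tracing Pongo: it sits inside ((((Turdus,Felis,Mus),(Bacillus,Betula)),Vulpes,(Listeria,Solenopsis)),Pongo).
Tracing Pinus: it sits inside ((Corvus,Oryzias),Pinus).
Tracing Turdus: it sits inside (Turdus,Felis,Mus).
The smallest clade enclosing all 3 is ((Oncorhynchus,Camponotus),((Cricetus,((Picea,Streptococcus),((Corvus,Oryzias),Pinus),(Bombus,Mustela))),Arabidopsis),((((Turdus,Felis,Mus),(Bacillus,Betula)),Vulpes,(Listeria,Solenopsis)),Pongo)); the answer is its 20 terminal taxa in alphabetical order.

Arabidopsis, Bacillus, Betula, Bombus, Camponotus, Corvus, Cricetus, Felis, Listeria, Mus, Mustela, Oncorhynchus, Oryzias, Picea, Pinus, Pongo, Solenopsis, Streptococcus, Turdus, Vulpes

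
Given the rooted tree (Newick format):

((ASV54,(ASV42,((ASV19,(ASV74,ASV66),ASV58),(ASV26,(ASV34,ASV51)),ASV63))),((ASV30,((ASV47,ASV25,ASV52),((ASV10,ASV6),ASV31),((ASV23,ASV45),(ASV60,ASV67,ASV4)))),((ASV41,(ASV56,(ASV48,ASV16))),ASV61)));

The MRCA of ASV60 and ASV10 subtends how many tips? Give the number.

11

The MRCA of ASV60 and ASV10 is the node subtending ((ASV47,ASV25,ASV52),((ASV10,ASV6),ASV31),((ASV23,ASV45),(ASV60,ASV67,ASV4))).
That clade contains 11 terminal taxa: ASV10, ASV23, ASV25, ASV31, ASV4, ASV45, ASV47, ASV52, ASV6, ASV60, ASV67.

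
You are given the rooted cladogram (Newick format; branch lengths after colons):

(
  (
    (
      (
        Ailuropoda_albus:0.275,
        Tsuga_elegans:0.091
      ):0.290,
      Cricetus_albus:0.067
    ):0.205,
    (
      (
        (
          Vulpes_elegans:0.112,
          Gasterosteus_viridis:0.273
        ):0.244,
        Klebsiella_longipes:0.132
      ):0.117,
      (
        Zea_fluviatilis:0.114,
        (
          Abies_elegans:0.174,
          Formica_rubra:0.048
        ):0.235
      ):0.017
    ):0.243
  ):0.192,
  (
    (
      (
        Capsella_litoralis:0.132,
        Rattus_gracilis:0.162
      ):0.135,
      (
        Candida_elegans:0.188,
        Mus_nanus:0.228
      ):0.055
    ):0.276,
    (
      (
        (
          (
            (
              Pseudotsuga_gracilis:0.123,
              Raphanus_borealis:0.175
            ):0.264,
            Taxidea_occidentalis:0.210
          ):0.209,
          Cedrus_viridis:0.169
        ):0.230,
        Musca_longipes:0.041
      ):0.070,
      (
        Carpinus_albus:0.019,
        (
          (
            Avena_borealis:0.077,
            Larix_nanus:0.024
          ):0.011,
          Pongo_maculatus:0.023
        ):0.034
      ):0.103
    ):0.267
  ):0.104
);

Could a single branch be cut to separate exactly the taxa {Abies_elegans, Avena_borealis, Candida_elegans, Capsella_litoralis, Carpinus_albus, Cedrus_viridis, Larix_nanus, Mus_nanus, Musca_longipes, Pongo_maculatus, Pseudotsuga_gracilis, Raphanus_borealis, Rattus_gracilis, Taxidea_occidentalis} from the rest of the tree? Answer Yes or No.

No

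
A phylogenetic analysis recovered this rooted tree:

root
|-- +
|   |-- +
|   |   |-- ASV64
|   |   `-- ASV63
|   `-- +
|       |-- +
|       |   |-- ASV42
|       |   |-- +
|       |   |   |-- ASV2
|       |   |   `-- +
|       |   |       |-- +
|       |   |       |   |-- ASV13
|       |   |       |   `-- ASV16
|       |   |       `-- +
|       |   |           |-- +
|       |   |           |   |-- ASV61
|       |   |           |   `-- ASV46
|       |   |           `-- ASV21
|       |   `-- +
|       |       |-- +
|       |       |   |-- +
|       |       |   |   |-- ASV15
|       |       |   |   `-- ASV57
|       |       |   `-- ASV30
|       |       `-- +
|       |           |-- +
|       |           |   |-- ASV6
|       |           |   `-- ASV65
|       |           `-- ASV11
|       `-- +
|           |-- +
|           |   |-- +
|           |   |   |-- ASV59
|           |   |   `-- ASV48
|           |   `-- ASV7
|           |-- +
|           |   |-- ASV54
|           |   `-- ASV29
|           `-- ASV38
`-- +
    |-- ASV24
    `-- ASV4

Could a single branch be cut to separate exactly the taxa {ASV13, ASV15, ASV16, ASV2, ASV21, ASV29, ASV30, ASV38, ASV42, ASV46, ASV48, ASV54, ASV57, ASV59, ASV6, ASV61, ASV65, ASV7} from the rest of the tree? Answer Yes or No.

No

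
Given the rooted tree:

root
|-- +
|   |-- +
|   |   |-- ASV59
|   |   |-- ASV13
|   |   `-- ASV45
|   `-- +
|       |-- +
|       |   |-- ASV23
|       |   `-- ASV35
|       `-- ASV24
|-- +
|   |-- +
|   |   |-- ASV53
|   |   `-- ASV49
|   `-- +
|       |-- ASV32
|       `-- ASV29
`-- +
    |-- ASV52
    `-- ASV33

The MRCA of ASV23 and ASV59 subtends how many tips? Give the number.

The MRCA of ASV23 and ASV59 is the node subtending ((ASV59,ASV13,ASV45),((ASV23,ASV35),ASV24)).
That clade contains 6 terminal taxa: ASV13, ASV23, ASV24, ASV35, ASV45, ASV59.

6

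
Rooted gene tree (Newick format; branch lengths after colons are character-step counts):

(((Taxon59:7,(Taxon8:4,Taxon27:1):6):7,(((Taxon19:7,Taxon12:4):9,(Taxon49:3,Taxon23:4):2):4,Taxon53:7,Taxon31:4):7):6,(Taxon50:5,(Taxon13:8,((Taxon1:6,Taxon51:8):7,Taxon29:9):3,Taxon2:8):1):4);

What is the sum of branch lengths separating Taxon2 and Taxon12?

The path runs Taxon2 → … → MRCA → … → Taxon12; the MRCA is the root of the tree.
Branch lengths along that path: 8 + 1 + 4 + 6 + 7 + 4 + 9 + 4 = 43.

43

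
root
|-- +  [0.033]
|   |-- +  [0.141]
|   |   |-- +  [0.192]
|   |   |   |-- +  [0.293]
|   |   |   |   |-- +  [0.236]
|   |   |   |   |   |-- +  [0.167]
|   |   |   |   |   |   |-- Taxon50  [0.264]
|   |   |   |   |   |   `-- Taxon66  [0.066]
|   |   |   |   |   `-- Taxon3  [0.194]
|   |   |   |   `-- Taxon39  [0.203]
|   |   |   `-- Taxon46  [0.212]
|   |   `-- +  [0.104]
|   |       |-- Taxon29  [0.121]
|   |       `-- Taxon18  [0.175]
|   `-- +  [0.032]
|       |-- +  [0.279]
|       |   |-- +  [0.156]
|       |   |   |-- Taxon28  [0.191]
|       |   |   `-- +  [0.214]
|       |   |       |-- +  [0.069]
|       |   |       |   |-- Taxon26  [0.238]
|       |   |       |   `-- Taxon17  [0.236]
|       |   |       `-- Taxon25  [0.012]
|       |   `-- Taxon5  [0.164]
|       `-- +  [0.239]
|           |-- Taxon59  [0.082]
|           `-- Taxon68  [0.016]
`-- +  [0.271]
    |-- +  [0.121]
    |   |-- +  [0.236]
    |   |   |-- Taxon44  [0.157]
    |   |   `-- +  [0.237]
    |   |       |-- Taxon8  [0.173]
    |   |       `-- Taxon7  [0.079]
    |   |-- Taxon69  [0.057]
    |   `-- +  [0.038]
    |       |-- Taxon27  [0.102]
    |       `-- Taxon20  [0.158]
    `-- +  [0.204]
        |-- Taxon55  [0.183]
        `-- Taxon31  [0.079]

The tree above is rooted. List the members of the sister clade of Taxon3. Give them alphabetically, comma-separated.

Taxon50, Taxon66

Taxon3 attaches to the tree at the node subtending ((Taxon50,Taxon66),Taxon3).
The other lineage descending from that same node — the sister group — is (Taxon50,Taxon66); its 2 tips in alphabetical order are the answer.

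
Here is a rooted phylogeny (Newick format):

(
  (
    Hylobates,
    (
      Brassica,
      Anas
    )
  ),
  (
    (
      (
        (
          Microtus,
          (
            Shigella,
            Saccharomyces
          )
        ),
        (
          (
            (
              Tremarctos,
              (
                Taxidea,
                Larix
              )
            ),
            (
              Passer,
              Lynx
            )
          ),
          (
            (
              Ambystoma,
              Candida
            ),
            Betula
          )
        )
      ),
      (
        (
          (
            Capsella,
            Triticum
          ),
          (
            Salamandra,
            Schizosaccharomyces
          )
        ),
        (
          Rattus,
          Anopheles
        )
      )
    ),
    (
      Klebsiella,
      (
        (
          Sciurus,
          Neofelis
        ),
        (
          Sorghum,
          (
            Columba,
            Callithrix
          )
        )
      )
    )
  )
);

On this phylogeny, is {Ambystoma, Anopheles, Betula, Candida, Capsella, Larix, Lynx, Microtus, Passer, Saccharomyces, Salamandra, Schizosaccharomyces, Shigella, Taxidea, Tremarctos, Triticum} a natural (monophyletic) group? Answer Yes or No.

The MRCA of the listed taxa subtends (((Microtus,(Shigella,Saccharomyces)),(((Tremarctos,(Taxidea,Larix)),(Passer,Lynx)),((Ambystoma,Candida),Betula))),(((Capsella,Triticum),(Salamandra,Schizosaccharomyces)),(Rattus,Anopheles))).
That clade also contains Rattus, which is not in the proposed group, so the group is not monophyletic.

No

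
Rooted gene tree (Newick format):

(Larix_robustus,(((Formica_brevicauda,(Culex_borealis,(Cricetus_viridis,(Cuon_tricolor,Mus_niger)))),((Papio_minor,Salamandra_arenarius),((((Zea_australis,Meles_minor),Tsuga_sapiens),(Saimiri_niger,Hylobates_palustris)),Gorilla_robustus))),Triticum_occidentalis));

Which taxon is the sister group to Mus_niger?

Cuon_tricolor

Mus_niger attaches to the tree at the node subtending (Cuon_tricolor,Mus_niger).
The other lineage descending from that same node — the sister group — is the single tip Cuon_tricolor.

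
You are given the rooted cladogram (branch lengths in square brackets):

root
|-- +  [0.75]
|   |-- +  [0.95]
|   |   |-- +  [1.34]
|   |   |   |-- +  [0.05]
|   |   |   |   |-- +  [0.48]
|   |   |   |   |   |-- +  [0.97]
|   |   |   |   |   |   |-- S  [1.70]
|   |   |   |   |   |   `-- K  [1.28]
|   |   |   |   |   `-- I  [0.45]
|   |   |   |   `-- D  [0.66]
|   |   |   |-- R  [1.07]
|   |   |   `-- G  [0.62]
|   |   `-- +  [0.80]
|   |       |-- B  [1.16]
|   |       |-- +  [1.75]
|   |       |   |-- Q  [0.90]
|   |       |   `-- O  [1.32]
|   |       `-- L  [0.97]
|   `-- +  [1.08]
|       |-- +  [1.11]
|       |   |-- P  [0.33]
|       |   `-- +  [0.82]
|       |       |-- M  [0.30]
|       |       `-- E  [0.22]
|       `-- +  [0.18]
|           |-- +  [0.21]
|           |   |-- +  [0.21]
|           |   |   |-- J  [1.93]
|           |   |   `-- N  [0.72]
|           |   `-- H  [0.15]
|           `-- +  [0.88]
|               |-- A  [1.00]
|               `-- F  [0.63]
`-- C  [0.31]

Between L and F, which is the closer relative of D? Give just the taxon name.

The MRCA of D and L subtends (((((S,K),I),D),R,G),(B,(Q,O),L)) (10 taxa).
The MRCA of D and F subtends ((((((S,K),I),D),R,G),(B,(Q,O),L)),((P,(M,E)),(((J,N),H),(A,F)))) (18 taxa).
The first is nested inside the second, so D shares a more recent common ancestor with L.

L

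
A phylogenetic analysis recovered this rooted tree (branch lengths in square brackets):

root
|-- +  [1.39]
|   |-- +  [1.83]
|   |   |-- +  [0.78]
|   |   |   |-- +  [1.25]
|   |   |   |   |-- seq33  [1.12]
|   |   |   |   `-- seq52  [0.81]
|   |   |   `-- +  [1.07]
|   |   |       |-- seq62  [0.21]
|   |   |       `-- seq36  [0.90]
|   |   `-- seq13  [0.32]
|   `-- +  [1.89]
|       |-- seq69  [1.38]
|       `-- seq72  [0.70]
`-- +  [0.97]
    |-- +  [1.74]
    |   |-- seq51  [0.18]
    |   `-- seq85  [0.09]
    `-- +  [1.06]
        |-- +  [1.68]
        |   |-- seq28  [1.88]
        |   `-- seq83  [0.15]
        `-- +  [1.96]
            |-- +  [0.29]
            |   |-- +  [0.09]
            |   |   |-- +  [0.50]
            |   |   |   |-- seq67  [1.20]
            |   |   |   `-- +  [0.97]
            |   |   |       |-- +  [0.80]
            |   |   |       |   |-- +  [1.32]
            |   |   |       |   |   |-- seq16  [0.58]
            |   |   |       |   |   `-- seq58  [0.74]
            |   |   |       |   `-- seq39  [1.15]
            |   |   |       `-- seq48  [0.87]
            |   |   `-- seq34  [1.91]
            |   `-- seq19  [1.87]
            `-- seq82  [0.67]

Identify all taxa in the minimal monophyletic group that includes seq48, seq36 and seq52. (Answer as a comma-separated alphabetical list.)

seq13, seq16, seq19, seq28, seq33, seq34, seq36, seq39, seq48, seq51, seq52, seq58, seq62, seq67, seq69, seq72, seq82, seq83, seq85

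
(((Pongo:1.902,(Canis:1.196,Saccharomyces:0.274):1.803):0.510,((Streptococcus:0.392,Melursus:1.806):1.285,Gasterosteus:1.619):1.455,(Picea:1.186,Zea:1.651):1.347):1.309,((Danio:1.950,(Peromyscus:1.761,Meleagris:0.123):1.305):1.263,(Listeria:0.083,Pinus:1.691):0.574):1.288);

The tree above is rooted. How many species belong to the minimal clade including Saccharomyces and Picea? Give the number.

8

The MRCA of Saccharomyces and Picea is the node subtending ((Pongo,(Canis,Saccharomyces)),((Streptococcus,Melursus),Gasterosteus),(Picea,Zea)).
That clade contains 8 terminal taxa: Canis, Gasterosteus, Melursus, Picea, Pongo, Saccharomyces, Streptococcus, Zea.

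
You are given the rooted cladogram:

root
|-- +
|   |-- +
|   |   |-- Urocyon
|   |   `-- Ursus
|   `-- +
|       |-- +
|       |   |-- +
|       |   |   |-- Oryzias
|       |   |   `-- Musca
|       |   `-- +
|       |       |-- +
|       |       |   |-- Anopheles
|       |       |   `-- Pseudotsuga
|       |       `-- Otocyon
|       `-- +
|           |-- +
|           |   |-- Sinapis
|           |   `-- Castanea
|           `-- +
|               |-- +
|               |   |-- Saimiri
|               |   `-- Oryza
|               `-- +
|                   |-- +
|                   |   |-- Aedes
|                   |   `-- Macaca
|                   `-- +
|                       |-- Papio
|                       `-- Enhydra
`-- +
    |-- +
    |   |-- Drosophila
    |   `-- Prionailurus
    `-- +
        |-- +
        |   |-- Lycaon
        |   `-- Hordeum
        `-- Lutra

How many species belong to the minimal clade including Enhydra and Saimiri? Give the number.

6

The MRCA of Enhydra and Saimiri is the node subtending ((Saimiri,Oryza),((Aedes,Macaca),(Papio,Enhydra))).
That clade contains 6 terminal taxa: Aedes, Enhydra, Macaca, Oryza, Papio, Saimiri.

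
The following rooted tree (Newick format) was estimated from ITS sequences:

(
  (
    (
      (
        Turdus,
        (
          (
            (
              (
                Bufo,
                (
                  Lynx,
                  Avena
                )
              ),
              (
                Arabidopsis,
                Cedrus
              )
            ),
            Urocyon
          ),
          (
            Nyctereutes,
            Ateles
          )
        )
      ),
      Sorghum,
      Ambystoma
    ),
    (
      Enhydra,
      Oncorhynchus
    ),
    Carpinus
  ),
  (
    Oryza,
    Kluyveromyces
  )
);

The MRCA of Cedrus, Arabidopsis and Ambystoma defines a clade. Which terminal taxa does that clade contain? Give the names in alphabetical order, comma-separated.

Tracing Cedrus: it sits inside (Arabidopsis,Cedrus).
Tracing Arabidopsis: it sits inside (Arabidopsis,Cedrus).
Tracing Ambystoma: it sits inside ((Turdus,((((Bufo,(Lynx,Avena)),(Arabidopsis,Cedrus)),Urocyon),(Nyctereutes,Ateles))),Sorghum,Ambystoma).
The smallest clade enclosing all 3 is ((Turdus,((((Bufo,(Lynx,Avena)),(Arabidopsis,Cedrus)),Urocyon),(Nyctereutes,Ateles))),Sorghum,Ambystoma); the answer is its 11 terminal taxa in alphabetical order.

Ambystoma, Arabidopsis, Ateles, Avena, Bufo, Cedrus, Lynx, Nyctereutes, Sorghum, Turdus, Urocyon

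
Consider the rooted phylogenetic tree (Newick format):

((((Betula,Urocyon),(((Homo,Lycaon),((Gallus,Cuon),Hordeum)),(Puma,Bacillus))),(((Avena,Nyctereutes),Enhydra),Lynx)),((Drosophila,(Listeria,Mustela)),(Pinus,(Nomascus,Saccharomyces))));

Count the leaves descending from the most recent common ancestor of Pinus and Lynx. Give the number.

The MRCA of Pinus and Lynx is the root, so the clade is the entire tree.
That clade contains 19 terminal taxa: Avena, Bacillus, Betula, Cuon, Drosophila, Enhydra, Gallus, Homo, Hordeum, Listeria, Lycaon, Lynx, Mustela, Nomascus, Nyctereutes, Pinus, Puma, Saccharomyces, Urocyon.

19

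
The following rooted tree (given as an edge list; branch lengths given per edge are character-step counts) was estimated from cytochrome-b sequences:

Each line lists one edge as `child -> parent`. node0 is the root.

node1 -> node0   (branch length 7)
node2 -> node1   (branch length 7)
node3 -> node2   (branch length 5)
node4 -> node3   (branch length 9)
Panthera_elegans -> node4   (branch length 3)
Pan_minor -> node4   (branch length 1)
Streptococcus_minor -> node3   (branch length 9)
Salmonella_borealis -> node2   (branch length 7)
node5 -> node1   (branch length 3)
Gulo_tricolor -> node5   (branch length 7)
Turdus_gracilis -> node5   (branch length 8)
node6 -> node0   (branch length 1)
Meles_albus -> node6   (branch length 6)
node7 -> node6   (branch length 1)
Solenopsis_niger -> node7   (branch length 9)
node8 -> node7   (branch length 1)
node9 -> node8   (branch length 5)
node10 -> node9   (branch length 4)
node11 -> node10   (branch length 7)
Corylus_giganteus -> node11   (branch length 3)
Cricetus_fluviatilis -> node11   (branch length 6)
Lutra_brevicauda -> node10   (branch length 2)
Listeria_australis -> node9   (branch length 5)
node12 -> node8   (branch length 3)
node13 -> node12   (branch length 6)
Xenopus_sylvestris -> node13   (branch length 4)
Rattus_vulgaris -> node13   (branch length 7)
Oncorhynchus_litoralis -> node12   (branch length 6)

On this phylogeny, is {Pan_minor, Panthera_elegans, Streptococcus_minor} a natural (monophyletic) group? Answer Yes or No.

Yes

The most recent common ancestor of these taxa subtends ((Panthera_elegans,Pan_minor),Streptococcus_minor).
That clade has exactly 3 tips — every listed taxon and nothing else — so the group is monophyletic.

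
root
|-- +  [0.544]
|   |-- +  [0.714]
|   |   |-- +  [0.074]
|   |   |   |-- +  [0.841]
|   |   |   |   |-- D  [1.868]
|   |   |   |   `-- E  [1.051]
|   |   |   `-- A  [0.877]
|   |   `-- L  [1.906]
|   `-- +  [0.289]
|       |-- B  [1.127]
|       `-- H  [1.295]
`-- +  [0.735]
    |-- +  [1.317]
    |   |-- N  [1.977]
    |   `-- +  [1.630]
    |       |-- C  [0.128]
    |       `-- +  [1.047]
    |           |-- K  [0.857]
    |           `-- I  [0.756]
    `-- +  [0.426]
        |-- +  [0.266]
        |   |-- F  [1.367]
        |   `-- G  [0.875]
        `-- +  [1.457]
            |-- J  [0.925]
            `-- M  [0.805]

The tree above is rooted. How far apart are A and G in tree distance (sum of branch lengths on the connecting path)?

4.511

The path runs A → … → MRCA → … → G; the MRCA is the root of the tree.
Branch lengths along that path: 0.877 + 0.074 + 0.714 + 0.544 + 0.735 + 0.426 + 0.266 + 0.875 = 4.511.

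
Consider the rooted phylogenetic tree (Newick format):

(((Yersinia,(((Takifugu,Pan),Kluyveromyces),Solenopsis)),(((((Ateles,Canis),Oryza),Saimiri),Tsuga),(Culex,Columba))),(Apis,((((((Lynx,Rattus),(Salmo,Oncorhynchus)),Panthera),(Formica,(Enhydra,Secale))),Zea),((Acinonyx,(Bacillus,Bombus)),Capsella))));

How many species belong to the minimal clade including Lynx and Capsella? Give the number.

The MRCA of Lynx and Capsella is the node subtending ((((((Lynx,Rattus),(Salmo,Oncorhynchus)),Panthera),(Formica,(Enhydra,Secale))),Zea),((Acinonyx,(Bacillus,Bombus)),Capsella)).
That clade contains 13 terminal taxa: Acinonyx, Bacillus, Bombus, Capsella, Enhydra, Formica, Lynx, Oncorhynchus, Panthera, Rattus, Salmo, Secale, Zea.

13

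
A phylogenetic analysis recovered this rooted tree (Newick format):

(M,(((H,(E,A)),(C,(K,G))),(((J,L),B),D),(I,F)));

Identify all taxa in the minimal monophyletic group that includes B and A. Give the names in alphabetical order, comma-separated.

Tracing B: it sits inside ((J,L),B).
Tracing A: it sits inside (E,A).
The smallest clade enclosing both is (((H,(E,A)),(C,(K,G))),(((J,L),B),D),(I,F)); the answer is its 12 terminal taxa in alphabetical order.

A, B, C, D, E, F, G, H, I, J, K, L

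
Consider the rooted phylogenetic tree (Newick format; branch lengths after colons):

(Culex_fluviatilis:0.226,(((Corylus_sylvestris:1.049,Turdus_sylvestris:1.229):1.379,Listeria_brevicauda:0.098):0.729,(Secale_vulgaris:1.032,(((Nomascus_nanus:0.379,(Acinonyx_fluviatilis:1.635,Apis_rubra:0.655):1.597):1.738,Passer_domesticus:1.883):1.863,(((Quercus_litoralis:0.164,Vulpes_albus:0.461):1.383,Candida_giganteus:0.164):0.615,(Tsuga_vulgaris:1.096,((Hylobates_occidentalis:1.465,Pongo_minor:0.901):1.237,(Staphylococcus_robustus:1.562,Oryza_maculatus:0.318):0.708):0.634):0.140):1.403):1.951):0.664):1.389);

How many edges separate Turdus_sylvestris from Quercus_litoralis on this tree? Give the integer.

9

The MRCA of Turdus_sylvestris and Quercus_litoralis is the node subtending (((Corylus_sylvestris,Turdus_sylvestris),Listeria_brevicauda),(Secale_vulgaris,(((Nomascus_nanus,(Acinonyx_fluviatilis,Apis_rubra)),Passer_domesticus),(((Quercus_litoralis,Vulpes_albus),Candida_giganteus),(Tsuga_vulgaris,((Hylobates_occidentalis,Pongo_minor),(Staphylococcus_robustus,Oryza_maculatus))))))).
From Turdus_sylvestris up to that node: 3 branches. From Quercus_litoralis up to the same node: 6 branches. Total: 3 + 6 = 9.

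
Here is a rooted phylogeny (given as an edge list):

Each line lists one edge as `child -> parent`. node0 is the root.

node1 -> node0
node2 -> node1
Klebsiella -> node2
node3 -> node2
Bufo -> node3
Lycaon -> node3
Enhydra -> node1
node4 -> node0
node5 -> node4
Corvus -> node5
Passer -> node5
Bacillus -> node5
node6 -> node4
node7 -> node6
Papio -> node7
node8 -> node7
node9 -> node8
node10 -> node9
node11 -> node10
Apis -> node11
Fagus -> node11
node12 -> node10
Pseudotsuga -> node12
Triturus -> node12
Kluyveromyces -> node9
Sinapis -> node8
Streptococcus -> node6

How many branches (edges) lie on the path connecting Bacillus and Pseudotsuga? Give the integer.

9

The MRCA of Bacillus and Pseudotsuga is the node subtending ((Corvus,Passer,Bacillus),((Papio,((((Apis,Fagus),(Pseudotsuga,Triturus)),Kluyveromyces),Sinapis)),Streptococcus)).
From Bacillus up to that node: 2 branches. From Pseudotsuga up to the same node: 7 branches. Total: 2 + 7 = 9.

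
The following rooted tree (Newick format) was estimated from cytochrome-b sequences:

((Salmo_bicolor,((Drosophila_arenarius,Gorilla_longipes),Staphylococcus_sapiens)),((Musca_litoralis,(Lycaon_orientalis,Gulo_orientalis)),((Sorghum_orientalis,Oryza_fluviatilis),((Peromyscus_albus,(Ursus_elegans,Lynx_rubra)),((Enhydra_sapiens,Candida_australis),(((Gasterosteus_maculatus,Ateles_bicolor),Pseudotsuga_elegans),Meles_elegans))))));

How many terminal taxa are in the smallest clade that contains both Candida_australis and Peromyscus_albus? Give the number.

9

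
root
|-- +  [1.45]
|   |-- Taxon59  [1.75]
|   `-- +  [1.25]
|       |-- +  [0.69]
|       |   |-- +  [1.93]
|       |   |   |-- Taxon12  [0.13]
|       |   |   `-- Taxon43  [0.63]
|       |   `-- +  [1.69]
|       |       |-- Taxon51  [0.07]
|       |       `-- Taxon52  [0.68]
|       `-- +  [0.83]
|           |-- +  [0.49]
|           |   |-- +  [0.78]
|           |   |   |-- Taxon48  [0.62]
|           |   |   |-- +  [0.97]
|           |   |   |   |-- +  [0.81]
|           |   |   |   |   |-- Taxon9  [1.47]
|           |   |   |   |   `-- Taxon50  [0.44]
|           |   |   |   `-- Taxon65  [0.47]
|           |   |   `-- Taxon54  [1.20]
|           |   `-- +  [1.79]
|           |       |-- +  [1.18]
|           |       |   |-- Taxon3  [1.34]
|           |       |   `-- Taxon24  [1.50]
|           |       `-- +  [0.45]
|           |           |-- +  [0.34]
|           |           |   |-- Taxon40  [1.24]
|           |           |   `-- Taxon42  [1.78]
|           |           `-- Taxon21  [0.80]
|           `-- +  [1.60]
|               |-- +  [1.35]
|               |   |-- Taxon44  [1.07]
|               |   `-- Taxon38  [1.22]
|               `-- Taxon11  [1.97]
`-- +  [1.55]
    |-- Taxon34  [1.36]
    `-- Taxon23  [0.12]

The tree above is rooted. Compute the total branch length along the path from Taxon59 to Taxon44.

7.85

The path runs Taxon59 → … → MRCA → … → Taxon44; the MRCA is the node subtending (Taxon59,(((Taxon12,Taxon43),(Taxon51,Taxon52)),(((Taxon48,((Taxon9,Taxon50),Taxon65),Taxon54),((Taxon3,Taxon24),((Taxon40,Taxon42),Taxon21))),((Taxon44,Taxon38),Taxon11)))).
Branch lengths along that path: 1.75 + 1.25 + 0.83 + 1.60 + 1.35 + 1.07 = 7.85.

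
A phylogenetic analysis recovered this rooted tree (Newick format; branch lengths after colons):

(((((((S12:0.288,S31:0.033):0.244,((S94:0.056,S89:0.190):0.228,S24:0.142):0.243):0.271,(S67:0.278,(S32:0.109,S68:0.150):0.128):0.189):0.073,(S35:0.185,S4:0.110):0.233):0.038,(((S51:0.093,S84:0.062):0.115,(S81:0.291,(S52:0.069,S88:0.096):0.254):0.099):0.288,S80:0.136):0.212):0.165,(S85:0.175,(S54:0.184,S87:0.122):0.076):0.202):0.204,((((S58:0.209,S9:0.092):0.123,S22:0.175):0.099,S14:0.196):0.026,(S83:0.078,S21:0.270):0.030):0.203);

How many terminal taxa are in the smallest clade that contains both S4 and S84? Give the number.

16

The MRCA of S4 and S84 is the node subtending (((((S12,S31),((S94,S89),S24)),(S67,(S32,S68))),(S35,S4)),(((S51,S84),(S81,(S52,S88))),S80)).
That clade contains 16 terminal taxa: S12, S24, S31, S32, S35, S4, S51, S52, S67, S68, S80, S81, S84, S88, S89, S94.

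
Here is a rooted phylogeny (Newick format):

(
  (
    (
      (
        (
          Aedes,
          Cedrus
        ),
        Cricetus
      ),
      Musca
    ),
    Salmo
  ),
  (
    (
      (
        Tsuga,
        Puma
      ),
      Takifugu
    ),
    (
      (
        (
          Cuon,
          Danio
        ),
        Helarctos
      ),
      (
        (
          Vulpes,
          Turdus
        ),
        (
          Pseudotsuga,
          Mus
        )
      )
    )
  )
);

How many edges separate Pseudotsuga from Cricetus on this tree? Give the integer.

The MRCA of Pseudotsuga and Cricetus is the root of the tree.
From Pseudotsuga up to that node: 5 branches. From Cricetus up to the same node: 4 branches. Total: 5 + 4 = 9.

9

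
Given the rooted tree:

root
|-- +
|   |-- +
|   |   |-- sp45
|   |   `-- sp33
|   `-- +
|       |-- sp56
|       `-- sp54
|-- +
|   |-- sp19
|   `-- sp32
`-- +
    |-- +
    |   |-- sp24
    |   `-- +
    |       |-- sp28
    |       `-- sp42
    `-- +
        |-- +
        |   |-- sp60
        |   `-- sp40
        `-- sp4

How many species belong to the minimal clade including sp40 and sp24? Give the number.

6

The MRCA of sp40 and sp24 is the node subtending ((sp24,(sp28,sp42)),((sp60,sp40),sp4)).
That clade contains 6 terminal taxa: sp24, sp28, sp4, sp40, sp42, sp60.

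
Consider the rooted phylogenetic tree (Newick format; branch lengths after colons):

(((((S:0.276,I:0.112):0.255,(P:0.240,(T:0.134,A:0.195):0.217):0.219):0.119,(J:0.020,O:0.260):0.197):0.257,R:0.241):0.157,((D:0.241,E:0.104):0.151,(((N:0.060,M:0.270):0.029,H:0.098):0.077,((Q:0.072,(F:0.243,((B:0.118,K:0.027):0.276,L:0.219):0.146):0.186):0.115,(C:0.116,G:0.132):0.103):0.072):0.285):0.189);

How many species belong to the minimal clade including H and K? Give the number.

10

The MRCA of H and K is the node subtending (((N,M),H),((Q,(F,((B,K),L))),(C,G))).
That clade contains 10 terminal taxa: B, C, F, G, H, K, L, M, N, Q.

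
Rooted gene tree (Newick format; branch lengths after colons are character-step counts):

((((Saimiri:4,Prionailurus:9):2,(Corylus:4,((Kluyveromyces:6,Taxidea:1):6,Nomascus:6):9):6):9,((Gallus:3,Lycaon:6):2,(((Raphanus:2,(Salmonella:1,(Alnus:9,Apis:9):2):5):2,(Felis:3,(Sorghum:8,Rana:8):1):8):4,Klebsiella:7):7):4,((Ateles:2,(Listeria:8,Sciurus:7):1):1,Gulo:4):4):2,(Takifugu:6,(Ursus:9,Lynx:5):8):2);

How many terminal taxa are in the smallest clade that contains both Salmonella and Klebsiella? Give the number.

The MRCA of Salmonella and Klebsiella is the node subtending (((Raphanus,(Salmonella,(Alnus,Apis))),(Felis,(Sorghum,Rana))),Klebsiella).
That clade contains 8 terminal taxa: Alnus, Apis, Felis, Klebsiella, Rana, Raphanus, Salmonella, Sorghum.

8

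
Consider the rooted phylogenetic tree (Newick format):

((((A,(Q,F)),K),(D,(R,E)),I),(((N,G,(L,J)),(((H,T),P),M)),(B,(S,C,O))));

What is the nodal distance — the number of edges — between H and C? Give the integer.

The MRCA of H and C is the node subtending (((N,G,(L,J)),(((H,T),P),M)),(B,(S,C,O))).
From H up to that node: 5 branches. From C up to the same node: 3 branches. Total: 5 + 3 = 8.

8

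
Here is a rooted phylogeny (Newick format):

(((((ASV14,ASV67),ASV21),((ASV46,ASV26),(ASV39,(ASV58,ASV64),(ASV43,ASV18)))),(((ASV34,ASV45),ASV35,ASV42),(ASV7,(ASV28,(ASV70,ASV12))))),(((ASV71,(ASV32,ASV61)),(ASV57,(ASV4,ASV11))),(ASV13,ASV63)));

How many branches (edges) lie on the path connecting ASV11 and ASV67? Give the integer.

10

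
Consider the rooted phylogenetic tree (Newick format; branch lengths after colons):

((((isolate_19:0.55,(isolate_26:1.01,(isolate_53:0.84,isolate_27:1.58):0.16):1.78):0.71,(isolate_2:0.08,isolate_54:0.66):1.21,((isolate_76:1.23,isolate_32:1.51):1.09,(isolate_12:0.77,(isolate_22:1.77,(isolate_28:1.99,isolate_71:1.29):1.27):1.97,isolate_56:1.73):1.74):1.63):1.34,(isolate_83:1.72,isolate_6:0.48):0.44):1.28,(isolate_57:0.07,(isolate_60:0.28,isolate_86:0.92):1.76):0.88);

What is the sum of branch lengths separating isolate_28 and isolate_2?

The path runs isolate_28 → … → MRCA → … → isolate_2; the MRCA is the node subtending ((isolate_19,(isolate_26,(isolate_53,isolate_27))),(isolate_2,isolate_54),((isolate_76,isolate_32),(isolate_12,(isolate_22,(isolate_28,isolate_71)),isolate_56))).
Branch lengths along that path: 1.99 + 1.27 + 1.97 + 1.74 + 1.63 + 1.21 + 0.08 = 9.89.

9.89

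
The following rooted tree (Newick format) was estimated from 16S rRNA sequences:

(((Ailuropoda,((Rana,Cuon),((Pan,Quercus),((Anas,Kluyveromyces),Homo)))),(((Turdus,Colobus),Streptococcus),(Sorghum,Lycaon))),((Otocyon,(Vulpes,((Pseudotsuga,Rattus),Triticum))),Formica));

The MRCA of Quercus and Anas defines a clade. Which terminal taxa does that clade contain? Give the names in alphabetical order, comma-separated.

Anas, Homo, Kluyveromyces, Pan, Quercus

Tracing Quercus: it sits inside (Pan,Quercus).
Tracing Anas: it sits inside (Anas,Kluyveromyces).
The smallest clade enclosing both is ((Pan,Quercus),((Anas,Kluyveromyces),Homo)); the answer is its 5 terminal taxa in alphabetical order.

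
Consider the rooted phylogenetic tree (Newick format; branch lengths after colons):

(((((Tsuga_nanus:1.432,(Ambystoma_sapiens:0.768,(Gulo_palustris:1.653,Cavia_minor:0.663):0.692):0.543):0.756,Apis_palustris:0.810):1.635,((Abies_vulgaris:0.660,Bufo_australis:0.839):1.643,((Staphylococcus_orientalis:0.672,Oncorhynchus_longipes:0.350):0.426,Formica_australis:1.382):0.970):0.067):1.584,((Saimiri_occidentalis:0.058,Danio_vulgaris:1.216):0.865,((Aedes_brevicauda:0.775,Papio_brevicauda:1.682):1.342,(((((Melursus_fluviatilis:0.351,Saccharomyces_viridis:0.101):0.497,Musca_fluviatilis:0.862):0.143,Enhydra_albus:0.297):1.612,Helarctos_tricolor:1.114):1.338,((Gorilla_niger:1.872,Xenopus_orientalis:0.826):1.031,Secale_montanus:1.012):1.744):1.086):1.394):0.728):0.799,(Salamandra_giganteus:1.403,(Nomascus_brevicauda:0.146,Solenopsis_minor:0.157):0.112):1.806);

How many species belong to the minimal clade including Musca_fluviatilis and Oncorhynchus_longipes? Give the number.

The MRCA of Musca_fluviatilis and Oncorhynchus_longipes is the node subtending ((((Tsuga_nanus,(Ambystoma_sapiens,(Gulo_palustris,Cavia_minor))),Apis_palustris),((Abies_vulgaris,Bufo_australis),((Staphylococcus_orientalis,Oncorhynchus_longipes),Formica_australis))),((Saimiri_occidentalis,Danio_vulgaris),((Aedes_brevicauda,Papio_brevicauda),(((((Melursus_fluviatilis,Saccharomyces_viridis),Musca_fluviatilis),Enhydra_albus),Helarctos_tricolor),((Gorilla_niger,Xenopus_orientalis),Secale_montanus))))).
That clade contains 22 terminal taxa: Abies_vulgaris, Aedes_brevicauda, Ambystoma_sapiens, Apis_palustris, Bufo_australis, Cavia_minor, Danio_vulgaris, Enhydra_albus, Formica_australis, Gorilla_niger, Gulo_palustris, Helarctos_tricolor, Melursus_fluviatilis, Musca_fluviatilis, Oncorhynchus_longipes, Papio_brevicauda, Saccharomyces_viridis, Saimiri_occidentalis, Secale_montanus, Staphylococcus_orientalis, Tsuga_nanus, Xenopus_orientalis.

22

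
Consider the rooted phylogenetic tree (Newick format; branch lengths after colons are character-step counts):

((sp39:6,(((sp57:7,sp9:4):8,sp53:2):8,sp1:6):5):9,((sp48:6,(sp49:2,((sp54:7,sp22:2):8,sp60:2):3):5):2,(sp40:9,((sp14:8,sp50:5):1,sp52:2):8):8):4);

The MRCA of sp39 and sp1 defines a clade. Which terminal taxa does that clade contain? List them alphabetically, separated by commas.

Tracing sp39: it sits inside (sp39,(((sp57,sp9),sp53),sp1)).
Tracing sp1: it sits inside (((sp57,sp9),sp53),sp1).
The smallest clade enclosing both is (sp39,(((sp57,sp9),sp53),sp1)); the answer is its 5 terminal taxa in alphabetical order.

sp1, sp39, sp53, sp57, sp9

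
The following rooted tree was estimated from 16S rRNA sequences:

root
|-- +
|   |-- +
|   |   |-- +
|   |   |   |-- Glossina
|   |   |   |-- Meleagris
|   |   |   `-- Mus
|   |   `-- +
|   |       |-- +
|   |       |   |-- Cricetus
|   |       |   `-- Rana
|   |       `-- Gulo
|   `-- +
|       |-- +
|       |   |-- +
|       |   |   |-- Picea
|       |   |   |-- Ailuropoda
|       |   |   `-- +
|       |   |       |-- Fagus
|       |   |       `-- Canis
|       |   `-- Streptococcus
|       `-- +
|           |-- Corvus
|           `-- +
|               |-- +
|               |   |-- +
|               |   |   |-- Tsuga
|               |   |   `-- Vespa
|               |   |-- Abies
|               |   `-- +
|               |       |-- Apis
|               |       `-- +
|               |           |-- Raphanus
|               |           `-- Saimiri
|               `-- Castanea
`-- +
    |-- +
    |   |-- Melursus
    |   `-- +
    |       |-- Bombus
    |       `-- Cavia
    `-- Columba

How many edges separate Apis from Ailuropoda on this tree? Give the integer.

8

The MRCA of Apis and Ailuropoda is the node subtending (((Picea,Ailuropoda,(Fagus,Canis)),Streptococcus),(Corvus,(((Tsuga,Vespa),Abies,(Apis,(Raphanus,Saimiri))),Castanea))).
From Apis up to that node: 5 branches. From Ailuropoda up to the same node: 3 branches. Total: 5 + 3 = 8.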